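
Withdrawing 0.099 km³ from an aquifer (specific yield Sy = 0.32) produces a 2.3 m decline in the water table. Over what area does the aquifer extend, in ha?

ΔV = 0.099 km³ = 9.9 × 10^7 m³
A = ΔV / (Sy × Δh) = 9.9 × 10^7 / (0.32 × 2.3) = 1.345 × 10^8 m²
A = 1.345 × 10^8 m² = 13450 ha

A ≈ 13500 ha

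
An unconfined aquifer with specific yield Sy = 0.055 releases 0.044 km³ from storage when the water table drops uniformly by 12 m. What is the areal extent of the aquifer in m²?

ΔV = 0.044 km³ = 4.4 × 10^7 m³
A = ΔV / (Sy × Δh) = 4.4 × 10^7 / (0.055 × 12) = 6.667 × 10^7 m²

A ≈ 6.67 × 10^7 m²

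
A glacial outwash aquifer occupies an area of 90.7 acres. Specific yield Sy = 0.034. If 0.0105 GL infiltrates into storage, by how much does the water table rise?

A = 90.7 acres = 3.67 × 10^5 m²
ΔV = 0.0105 GL = 10500 m³
Δh = ΔV / (Sy × A) = 10500 m³ / (0.034 × 3.67 × 10^5 m²) = 0.8414 m

Δh ≈ 0.841 m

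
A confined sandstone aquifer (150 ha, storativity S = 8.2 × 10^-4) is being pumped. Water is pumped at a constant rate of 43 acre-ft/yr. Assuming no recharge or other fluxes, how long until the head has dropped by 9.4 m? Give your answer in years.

t ≈ 0.218 years

A = 150 ha = 1.5 × 10^6 m²
ΔV = S × A × Δh = 8.2 × 10^-4 × 1.5 × 10^6 × 9.4 = 11560 m³
Q = 43 acre-ft/yr = 145.3 m³/d
t = ΔV / Q = 11560 m³ / 145.3 m³/d = 79.57 d
t = 79.57 d ≈ 0.218 years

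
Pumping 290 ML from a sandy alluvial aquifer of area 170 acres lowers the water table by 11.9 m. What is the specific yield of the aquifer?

Sy ≈ 0.035

A = 170 acres = 6.88 × 10^5 m²
ΔV = 290 ML = 2.9 × 10^5 m³
Sy = ΔV / (A × Δh) = 2.9 × 10^5 m³ / (6.88 × 10^5 m² × 11.9 m) = 0.03542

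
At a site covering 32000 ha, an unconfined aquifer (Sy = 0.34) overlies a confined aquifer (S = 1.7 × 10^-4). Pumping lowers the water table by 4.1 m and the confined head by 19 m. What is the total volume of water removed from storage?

ΔV ≈ 4.47 × 10^8 m³

A = 32000 ha = 3.2 × 10^8 m²
Unconfined: ΔV_u = Sy × A × Δh_u = 0.34 × 3.2 × 10^8 × 4.1 = 4.461 × 10^8 m³
Confined: ΔV_c = S × A × Δh_c = 1.7 × 10^-4 × 3.2 × 10^8 × 19 = 1.034 × 10^6 m³
Total ΔV = 4.461 × 10^8 + 1.034 × 10^6 = 4.471 × 10^8 m³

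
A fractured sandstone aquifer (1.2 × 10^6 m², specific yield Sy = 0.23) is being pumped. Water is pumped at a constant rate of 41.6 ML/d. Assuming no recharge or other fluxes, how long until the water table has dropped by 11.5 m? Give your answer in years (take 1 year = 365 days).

t ≈ 0.209 years

ΔV = Sy × A × Δh = 0.23 × 1.2 × 10^6 × 11.5 = 3.174 × 10^6 m³
Q = 41.6 ML/d = 41600 m³/d
t = ΔV / Q = 3.174 × 10^6 m³ / 41600 m³/d = 76.3 d
t = 76.3 d ≈ 0.209 years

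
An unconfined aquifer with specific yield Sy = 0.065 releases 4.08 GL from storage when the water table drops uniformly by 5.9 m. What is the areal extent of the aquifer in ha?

ΔV = 4.08 GL = 4.08 × 10^6 m³
A = ΔV / (Sy × Δh) = 4.08 × 10^6 / (0.065 × 5.9) = 1.064 × 10^7 m²
A = 1.064 × 10^7 m² = 1064 ha

A ≈ 1060 ha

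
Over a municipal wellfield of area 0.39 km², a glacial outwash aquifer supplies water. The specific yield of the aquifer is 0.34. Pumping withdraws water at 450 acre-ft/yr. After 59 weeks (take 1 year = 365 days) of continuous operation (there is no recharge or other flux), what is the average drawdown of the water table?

A = 0.39 km² = 3.9 × 10^5 m²
Q = 450 acre-ft/yr = 1521 m³/d
t = 59 weeks = 413 d
ΔV = Q × t = 1521 m³/d × 413 d = 6.281 × 10^5 m³
Δh = ΔV / (Sy × A) = 6.281 × 10^5 / (0.34 × 3.9 × 10^5) = 4.737 m

Δh ≈ 4.74 m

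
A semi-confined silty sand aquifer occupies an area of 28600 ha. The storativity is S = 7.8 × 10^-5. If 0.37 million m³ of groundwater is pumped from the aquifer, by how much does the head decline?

Δh ≈ 16.6 m

A = 28600 ha = 2.86 × 10^8 m²
ΔV = 0.37 million m³ = 3.7 × 10^5 m³
Δh = ΔV / (S × A) = 3.7 × 10^5 m³ / (7.8 × 10^-5 × 2.86 × 10^8 m²) = 16.59 m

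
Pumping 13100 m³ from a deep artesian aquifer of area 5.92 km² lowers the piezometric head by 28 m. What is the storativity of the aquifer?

S ≈ 7.9 × 10^-5

A = 5.92 km² = 5.92 × 10^6 m²
S = ΔV / (A × Δh) = 13100 m³ / (5.92 × 10^6 m² × 28 m) = 7.903 × 10^-5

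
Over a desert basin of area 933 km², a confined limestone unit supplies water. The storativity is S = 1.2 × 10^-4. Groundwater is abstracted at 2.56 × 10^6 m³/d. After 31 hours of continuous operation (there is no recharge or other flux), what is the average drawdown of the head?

A = 933 km² = 9.33 × 10^8 m²
t = 31 hours = 1.292 d
ΔV = Q × t = 2.56 × 10^6 m³/d × 1.292 d = 3.307 × 10^6 m³
Δh = ΔV / (S × A) = 3.307 × 10^6 / (1.2 × 10^-4 × 9.33 × 10^8) = 29.53 m

Δh ≈ 29.5 m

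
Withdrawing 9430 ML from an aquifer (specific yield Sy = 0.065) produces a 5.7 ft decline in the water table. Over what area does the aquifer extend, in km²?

A ≈ 83.5 km²

Δh = 5.7 ft = 1.737 m
ΔV = 9430 ML = 9.43 × 10^6 m³
A = ΔV / (Sy × Δh) = 9.43 × 10^6 / (0.065 × 1.737) = 8.35 × 10^7 m²
A = 8.35 × 10^7 m² = 83.5 km²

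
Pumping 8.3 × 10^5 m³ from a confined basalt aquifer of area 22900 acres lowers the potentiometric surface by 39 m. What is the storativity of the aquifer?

A = 22900 acres = 9.267 × 10^7 m²
S = ΔV / (A × Δh) = 8.3 × 10^5 m³ / (9.267 × 10^7 m² × 39 m) = 2.296 × 10^-4

S ≈ 2.3 × 10^-4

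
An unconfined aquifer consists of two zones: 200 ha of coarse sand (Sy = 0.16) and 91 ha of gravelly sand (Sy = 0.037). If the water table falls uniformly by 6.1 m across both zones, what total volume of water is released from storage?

ΔV ≈ 2.16 × 10^6 m³

A₁ = 200 ha = 2 × 10^6 m²; A₂ = 91 ha = 9.1 × 10^5 m²
ΔV₁ = 0.16 × 2 × 10^6 × 6.1 = 1.952 × 10^6 m³
ΔV₂ = 0.037 × 9.1 × 10^5 × 6.1 = 2.054 × 10^5 m³
ΔV = ΔV₁ + ΔV₂ = 2.157 × 10^6 m³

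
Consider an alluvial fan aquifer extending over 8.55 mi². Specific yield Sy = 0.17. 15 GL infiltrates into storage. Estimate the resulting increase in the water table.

A = 8.55 mi² = 2.214 × 10^7 m²
ΔV = 15 GL = 1.5 × 10^7 m³
Δh = ΔV / (Sy × A) = 1.5 × 10^7 m³ / (0.17 × 2.214 × 10^7 m²) = 3.985 m

Δh ≈ 3.98 m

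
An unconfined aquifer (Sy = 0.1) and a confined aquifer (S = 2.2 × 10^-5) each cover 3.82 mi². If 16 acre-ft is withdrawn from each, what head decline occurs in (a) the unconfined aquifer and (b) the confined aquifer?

Δh_u ≈ 0.0199 m; Δh_c ≈ 90.7 m

A = 3.82 mi² = 9.894 × 10^6 m²
ΔV = 16 acre-ft = 19740 m³
Unconfined: Δh_u = ΔV/(Sy·A) = 19740/(0.1 × 9.894 × 10^6) = 0.01995 m
Confined: Δh_c = ΔV/(S·A) = 19740/(2.2 × 10^-5 × 9.894 × 10^6) = 90.67 m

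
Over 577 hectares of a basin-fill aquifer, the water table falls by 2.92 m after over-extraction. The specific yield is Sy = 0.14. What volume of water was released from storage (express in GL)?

A = 577 hectares = 5.77 × 10^6 m²
ΔV = Sy × A × Δh = 0.14 × 5.77 × 10^6 m² × 2.92 m = 2.359 × 10^6 m³
ΔV = 2.359 × 10^6 m³ = 2.359 GL

ΔV ≈ 2.36 GL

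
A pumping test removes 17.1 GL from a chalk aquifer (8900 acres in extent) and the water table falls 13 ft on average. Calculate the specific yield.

Sy ≈ 0.12

A = 8900 acres = 3.602 × 10^7 m²
Δh = 13 ft = 3.962 m
ΔV = 17.1 GL = 1.71 × 10^7 m³
Sy = ΔV / (A × Δh) = 1.71 × 10^7 m³ / (3.602 × 10^7 m² × 3.962 m) = 0.1198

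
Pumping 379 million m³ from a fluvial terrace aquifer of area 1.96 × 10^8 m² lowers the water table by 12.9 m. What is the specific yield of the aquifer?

Sy ≈ 0.15

ΔV = 379 million m³ = 3.79 × 10^8 m³
Sy = ΔV / (A × Δh) = 3.79 × 10^8 m³ / (1.96 × 10^8 m² × 12.9 m) = 0.1499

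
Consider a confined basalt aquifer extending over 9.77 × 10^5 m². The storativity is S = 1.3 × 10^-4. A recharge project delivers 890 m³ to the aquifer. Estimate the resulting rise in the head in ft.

Δh ≈ 23 ft

Δh = ΔV / (S × A) = 890 m³ / (1.3 × 10^-4 × 9.77 × 10^5 m²) = 7.007 m
Δh = 7.007 m = 22.99 ft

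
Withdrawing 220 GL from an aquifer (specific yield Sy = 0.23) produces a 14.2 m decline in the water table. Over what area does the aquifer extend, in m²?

ΔV = 220 GL = 2.2 × 10^8 m³
A = ΔV / (Sy × Δh) = 2.2 × 10^8 / (0.23 × 14.2) = 6.736 × 10^7 m²

A ≈ 6.74 × 10^7 m²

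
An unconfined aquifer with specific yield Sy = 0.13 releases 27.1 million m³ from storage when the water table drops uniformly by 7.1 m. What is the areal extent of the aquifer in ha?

ΔV = 27.1 million m³ = 2.71 × 10^7 m³
A = ΔV / (Sy × Δh) = 2.71 × 10^7 / (0.13 × 7.1) = 2.936 × 10^7 m²
A = 2.936 × 10^7 m² = 2936 ha

A ≈ 2940 ha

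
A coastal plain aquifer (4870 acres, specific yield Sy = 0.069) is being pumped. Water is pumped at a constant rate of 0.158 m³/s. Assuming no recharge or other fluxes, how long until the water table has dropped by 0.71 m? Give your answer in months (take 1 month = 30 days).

A = 4870 acres = 1.971 × 10^7 m²
ΔV = Sy × A × Δh = 0.069 × 1.971 × 10^7 × 0.71 = 9.655 × 10^5 m³
Q = 0.158 m³/s = 13650 m³/d
t = ΔV / Q = 9.655 × 10^5 m³ / 13650 m³/d = 70.73 d
t = 70.73 d ≈ 2.358 months

t ≈ 2.36 months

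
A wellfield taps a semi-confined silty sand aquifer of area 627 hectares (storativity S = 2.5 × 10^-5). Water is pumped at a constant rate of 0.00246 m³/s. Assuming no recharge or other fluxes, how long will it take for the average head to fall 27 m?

A = 627 hectares = 6.27 × 10^6 m²
ΔV = S × A × Δh = 2.5 × 10^-5 × 6.27 × 10^6 × 27 = 4232 m³
Q = 0.00246 m³/s = 212.5 m³/d
t = ΔV / Q = 4232 m³ / 212.5 m³/d = 19.91 d

t ≈ 19.9 days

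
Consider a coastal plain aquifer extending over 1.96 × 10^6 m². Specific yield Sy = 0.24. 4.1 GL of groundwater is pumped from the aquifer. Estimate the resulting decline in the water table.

ΔV = 4.1 GL = 4.1 × 10^6 m³
Δh = ΔV / (Sy × A) = 4.1 × 10^6 m³ / (0.24 × 1.96 × 10^6 m²) = 8.716 m

Δh ≈ 8.72 m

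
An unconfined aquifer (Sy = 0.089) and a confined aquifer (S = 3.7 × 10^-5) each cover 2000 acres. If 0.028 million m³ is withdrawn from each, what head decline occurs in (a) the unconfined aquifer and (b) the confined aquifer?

A = 2000 acres = 8.094 × 10^6 m²
ΔV = 0.028 million m³ = 28000 m³
Unconfined: Δh_u = ΔV/(Sy·A) = 28000/(0.089 × 8.094 × 10^6) = 0.03887 m
Confined: Δh_c = ΔV/(S·A) = 28000/(3.7 × 10^-5 × 8.094 × 10^6) = 93.5 m

Δh_u ≈ 0.0389 m; Δh_c ≈ 93.5 m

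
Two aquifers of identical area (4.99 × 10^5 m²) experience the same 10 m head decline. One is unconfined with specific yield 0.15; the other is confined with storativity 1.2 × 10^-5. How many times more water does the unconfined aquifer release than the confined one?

ΔV_u / ΔV_c ≈ 12500

Unconfined: ΔV_u = Sy × A × Δh = 0.15 × 4.99 × 10^5 × 10 = 7.485 × 10^5 m³
Confined: ΔV_c = S × A × Δh = 1.2 × 10^-5 × 4.99 × 10^5 × 10 = 59.88 m³
Ratio = ΔV_u / ΔV_c = Sy / S = 0.15 / 1.2 × 10^-5 = 12500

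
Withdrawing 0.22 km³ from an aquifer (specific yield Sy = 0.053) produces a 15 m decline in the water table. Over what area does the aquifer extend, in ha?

ΔV = 0.22 km³ = 2.2 × 10^8 m³
A = ΔV / (Sy × Δh) = 2.2 × 10^8 / (0.053 × 15) = 2.767 × 10^8 m²
A = 2.767 × 10^8 m² = 27670 ha

A ≈ 27700 ha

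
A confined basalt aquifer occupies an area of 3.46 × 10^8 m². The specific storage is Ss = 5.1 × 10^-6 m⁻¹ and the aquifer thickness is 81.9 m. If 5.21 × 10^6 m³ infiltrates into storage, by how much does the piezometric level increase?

S = Ss × b = 5.1 × 10^-6 m⁻¹ × 81.9 m = 4.177 × 10^-4
Δh = ΔV / (S × A) = 5.21 × 10^6 m³ / (4.177 × 10^-4 × 3.46 × 10^8 m²) = 36.05 m

Δh ≈ 36.1 m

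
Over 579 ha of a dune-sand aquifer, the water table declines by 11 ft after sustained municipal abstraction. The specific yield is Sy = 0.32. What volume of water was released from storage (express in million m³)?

A = 579 ha = 5.79 × 10^6 m²
Δh = 11 ft = 3.353 m
ΔV = Sy × A × Δh = 0.32 × 5.79 × 10^6 m² × 3.353 m = 6.212 × 10^6 m³
ΔV = 6.212 × 10^6 m³ = 6.212 million m³

ΔV ≈ 6.21 million m³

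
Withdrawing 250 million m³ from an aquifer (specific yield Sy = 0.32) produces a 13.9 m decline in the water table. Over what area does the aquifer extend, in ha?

A ≈ 5620 ha

ΔV = 250 million m³ = 2.5 × 10^8 m³
A = ΔV / (Sy × Δh) = 2.5 × 10^8 / (0.32 × 13.9) = 5.621 × 10^7 m²
A = 5.621 × 10^7 m² = 5621 ha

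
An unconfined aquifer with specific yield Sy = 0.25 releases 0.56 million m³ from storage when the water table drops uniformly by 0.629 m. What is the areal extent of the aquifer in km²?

A ≈ 3.56 km²

ΔV = 0.56 million m³ = 5.6 × 10^5 m³
A = ΔV / (Sy × Δh) = 5.6 × 10^5 / (0.25 × 0.629) = 3.561 × 10^6 m²
A = 3.561 × 10^6 m² = 3.561 km²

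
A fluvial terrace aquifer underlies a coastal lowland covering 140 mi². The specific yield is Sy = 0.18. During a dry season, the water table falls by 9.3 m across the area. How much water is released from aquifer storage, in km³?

A = 140 mi² = 3.626 × 10^8 m²
ΔV = Sy × A × Δh = 0.18 × 3.626 × 10^8 m² × 9.3 m = 6.07 × 10^8 m³
ΔV = 6.07 × 10^8 m³ = 0.607 km³

ΔV ≈ 0.607 km³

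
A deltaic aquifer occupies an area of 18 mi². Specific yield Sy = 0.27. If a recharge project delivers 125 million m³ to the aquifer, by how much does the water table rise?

Δh ≈ 9.93 m

A = 18 mi² = 4.662 × 10^7 m²
ΔV = 125 million m³ = 1.25 × 10^8 m³
Δh = ΔV / (Sy × A) = 1.25 × 10^8 m³ / (0.27 × 4.662 × 10^7 m²) = 9.931 m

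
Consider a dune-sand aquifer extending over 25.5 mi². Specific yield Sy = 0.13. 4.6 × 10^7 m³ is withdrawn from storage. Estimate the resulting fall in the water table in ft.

A = 25.5 mi² = 6.604 × 10^7 m²
Δh = ΔV / (Sy × A) = 4.6 × 10^7 m³ / (0.13 × 6.604 × 10^7 m²) = 5.358 m
Δh = 5.358 m = 17.58 ft

Δh ≈ 17.6 ft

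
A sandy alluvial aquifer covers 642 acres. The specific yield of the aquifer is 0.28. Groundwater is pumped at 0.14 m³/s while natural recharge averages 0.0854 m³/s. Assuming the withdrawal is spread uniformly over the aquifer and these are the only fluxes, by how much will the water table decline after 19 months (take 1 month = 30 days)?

Δh ≈ 3.7 m

A = 642 acres = 2.598 × 10^6 m²
Net abstraction = 0.14 − 0.0854 = 0.0546 m³/s
Q_net = 0.0546 m³/s = 4717 m³/d
t = 19 months = 570 d
ΔV = Q × t = 4717 m³/d × 570 d = 2.689 × 10^6 m³
Δh = ΔV / (Sy × A) = 2.689 × 10^6 / (0.28 × 2.598 × 10^6) = 3.696 m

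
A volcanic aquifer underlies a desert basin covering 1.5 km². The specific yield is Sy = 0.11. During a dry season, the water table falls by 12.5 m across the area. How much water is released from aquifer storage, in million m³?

ΔV ≈ 2.06 million m³

A = 1.5 km² = 1.5 × 10^6 m²
ΔV = Sy × A × Δh = 0.11 × 1.5 × 10^6 m² × 12.5 m = 2.062 × 10^6 m³
ΔV = 2.062 × 10^6 m³ = 2.062 million m³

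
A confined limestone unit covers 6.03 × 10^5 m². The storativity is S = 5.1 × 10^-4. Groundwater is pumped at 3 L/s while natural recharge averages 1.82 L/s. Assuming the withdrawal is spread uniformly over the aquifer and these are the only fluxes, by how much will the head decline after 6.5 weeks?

Net abstraction = 3 − 1.82 = 1.18 L/s
Q_net = 1.18 L/s = 102 m³/d
t = 6.5 weeks = 45.5 d
ΔV = Q × t = 102 m³/d × 45.5 d = 4639 m³
Δh = ΔV / (S × A) = 4639 / (5.1 × 10^-4 × 6.03 × 10^5) = 15.08 m

Δh ≈ 15.1 m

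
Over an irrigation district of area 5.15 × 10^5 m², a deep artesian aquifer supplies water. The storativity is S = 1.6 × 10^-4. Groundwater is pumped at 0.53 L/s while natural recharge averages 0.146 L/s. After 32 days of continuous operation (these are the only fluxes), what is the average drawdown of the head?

Net abstraction = 0.53 − 0.146 = 0.384 L/s
Q_net = 0.384 L/s = 33.18 m³/d
ΔV = Q × t = 33.18 m³/d × 32 d = 1062 m³
Δh = ΔV / (S × A) = 1062 / (1.6 × 10^-4 × 5.15 × 10^5) = 12.88 m

Δh ≈ 12.9 m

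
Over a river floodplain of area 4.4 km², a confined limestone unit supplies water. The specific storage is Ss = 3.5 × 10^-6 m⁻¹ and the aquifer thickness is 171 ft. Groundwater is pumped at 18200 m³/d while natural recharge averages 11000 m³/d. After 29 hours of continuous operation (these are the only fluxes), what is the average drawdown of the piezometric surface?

Δh ≈ 10.8 m

b = 171 ft = 52.12 m
S = Ss × b = 3.5 × 10^-6 m⁻¹ × 52.12 m = 1.824 × 10^-4
A = 4.4 km² = 4.4 × 10^6 m²
Net abstraction = 18200 − 11000 = 7200 m³/d
t = 29 hours = 1.208 d
ΔV = Q × t = 7200 m³/d × 1.208 d = 8700 m³
Δh = ΔV / (S × A) = 8700 / (1.824 × 10^-4 × 4.4 × 10^6) = 10.84 m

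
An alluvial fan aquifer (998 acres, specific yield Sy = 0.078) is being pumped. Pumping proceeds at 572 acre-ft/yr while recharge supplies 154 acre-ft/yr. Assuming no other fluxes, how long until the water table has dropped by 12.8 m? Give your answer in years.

t ≈ 7.82 years

A = 998 acres = 4.039 × 10^6 m²
ΔV = Sy × A × Δh = 0.078 × 4.039 × 10^6 × 12.8 = 4.032 × 10^6 m³
Net withdrawal = 572 − 154 = 418 acre-ft/yr = 1413 m³/d
t = ΔV / Q = 4.032 × 10^6 m³ / 1413 m³/d = 2855 d
t = 2855 d ≈ 7.821 years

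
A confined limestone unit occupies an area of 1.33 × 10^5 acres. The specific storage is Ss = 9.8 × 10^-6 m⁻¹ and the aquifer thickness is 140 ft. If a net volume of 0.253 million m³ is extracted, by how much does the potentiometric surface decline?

b = 140 ft = 42.67 m
S = Ss × b = 9.8 × 10^-6 m⁻¹ × 42.67 m = 4.182 × 10^-4
A = 1.33 × 10^5 acres = 5.382 × 10^8 m²
ΔV = 0.253 million m³ = 2.53 × 10^5 m³
Δh = ΔV / (S × A) = 2.53 × 10^5 m³ / (4.182 × 10^-4 × 5.382 × 10^8 m²) = 1.124 m

Δh ≈ 1.12 m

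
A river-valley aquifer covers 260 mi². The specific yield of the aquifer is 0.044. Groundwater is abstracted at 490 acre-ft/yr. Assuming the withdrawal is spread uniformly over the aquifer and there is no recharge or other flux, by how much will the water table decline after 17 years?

A = 260 mi² = 6.734 × 10^8 m²
Q = 490 acre-ft/yr = 1656 m³/d
t = 17 years = 6205 d
ΔV = Q × t = 1656 m³/d × 6205 d = 1.027 × 10^7 m³
Δh = ΔV / (Sy × A) = 1.027 × 10^7 / (0.044 × 6.734 × 10^8) = 0.3468 m

Δh ≈ 0.347 m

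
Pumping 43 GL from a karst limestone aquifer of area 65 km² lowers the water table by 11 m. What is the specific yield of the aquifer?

Sy ≈ 0.06

A = 65 km² = 6.5 × 10^7 m²
ΔV = 43 GL = 4.3 × 10^7 m³
Sy = ΔV / (A × Δh) = 4.3 × 10^7 m³ / (6.5 × 10^7 m² × 11 m) = 0.06014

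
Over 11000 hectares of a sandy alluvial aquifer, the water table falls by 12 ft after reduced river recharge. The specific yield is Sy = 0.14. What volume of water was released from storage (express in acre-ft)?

ΔV ≈ 45700 acre-ft

A = 11000 hectares = 1.1 × 10^8 m²
Δh = 12 ft = 3.658 m
ΔV = Sy × A × Δh = 0.14 × 1.1 × 10^8 m² × 3.658 m = 5.633 × 10^7 m³
ΔV = 5.633 × 10^7 m³ = 45670 acre-ft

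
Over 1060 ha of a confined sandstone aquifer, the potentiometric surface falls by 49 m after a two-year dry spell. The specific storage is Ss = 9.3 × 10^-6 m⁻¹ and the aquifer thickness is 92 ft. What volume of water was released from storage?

b = 92 ft = 28.04 m
S = Ss × b = 9.3 × 10^-6 m⁻¹ × 28.04 m = 2.608 × 10^-4
A = 1060 ha = 1.06 × 10^7 m²
ΔV = S × A × Δh = 2.608 × 10^-4 × 1.06 × 10^7 m² × 49 m = 1.355 × 10^5 m³

ΔV ≈ 1.35 × 10^5 m³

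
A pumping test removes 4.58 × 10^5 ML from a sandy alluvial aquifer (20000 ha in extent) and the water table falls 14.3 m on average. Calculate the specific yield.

Sy ≈ 0.16

A = 20000 ha = 2 × 10^8 m²
ΔV = 4.58 × 10^5 ML = 4.58 × 10^8 m³
Sy = ΔV / (A × Δh) = 4.58 × 10^8 m³ / (2 × 10^8 m² × 14.3 m) = 0.1601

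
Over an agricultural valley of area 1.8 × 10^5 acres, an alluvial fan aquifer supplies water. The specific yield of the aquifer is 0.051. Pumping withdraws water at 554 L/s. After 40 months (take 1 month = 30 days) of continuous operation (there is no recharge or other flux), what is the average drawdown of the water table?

Δh ≈ 1.55 m

A = 1.8 × 10^5 acres = 7.284 × 10^8 m²
Q = 554 L/s = 47870 m³/d
t = 40 months = 1200 d
ΔV = Q × t = 47870 m³/d × 1200 d = 5.744 × 10^7 m³
Δh = ΔV / (Sy × A) = 5.744 × 10^7 / (0.051 × 7.284 × 10^8) = 1.546 m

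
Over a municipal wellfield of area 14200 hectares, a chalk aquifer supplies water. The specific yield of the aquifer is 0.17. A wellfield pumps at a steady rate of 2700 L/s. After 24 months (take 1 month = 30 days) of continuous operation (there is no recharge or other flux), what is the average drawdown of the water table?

A = 14200 hectares = 1.42 × 10^8 m²
Q = 2700 L/s = 2.333 × 10^5 m³/d
t = 24 months = 720 d
ΔV = Q × t = 2.333 × 10^5 m³/d × 720 d = 1.68 × 10^8 m³
Δh = ΔV / (Sy × A) = 1.68 × 10^8 / (0.17 × 1.42 × 10^8) = 6.958 m

Δh ≈ 6.96 m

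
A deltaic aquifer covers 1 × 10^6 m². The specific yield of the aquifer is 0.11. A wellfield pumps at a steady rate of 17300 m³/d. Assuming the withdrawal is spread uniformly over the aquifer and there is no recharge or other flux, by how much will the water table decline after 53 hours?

t = 53 hours = 2.208 d
ΔV = Q × t = 17300 m³/d × 2.208 d = 38200 m³
Δh = ΔV / (Sy × A) = 38200 / (0.11 × 1 × 10^6) = 0.3473 m

Δh ≈ 0.347 m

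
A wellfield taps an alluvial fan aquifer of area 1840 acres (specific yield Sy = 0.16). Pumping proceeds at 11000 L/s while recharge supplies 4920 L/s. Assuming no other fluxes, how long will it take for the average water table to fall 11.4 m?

A = 1840 acres = 7.446 × 10^6 m²
ΔV = Sy × A × Δh = 0.16 × 7.446 × 10^6 × 11.4 = 1.358 × 10^7 m³
Net withdrawal = 11000 − 4920 = 6080 L/s = 5.253 × 10^5 m³/d
t = ΔV / Q = 1.358 × 10^7 m³ / 5.253 × 10^5 m³/d = 25.85 d

t ≈ 25.9 days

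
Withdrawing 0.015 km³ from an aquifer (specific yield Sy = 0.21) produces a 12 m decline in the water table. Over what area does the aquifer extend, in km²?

A ≈ 5.95 km²

ΔV = 0.015 km³ = 1.5 × 10^7 m³
A = ΔV / (Sy × Δh) = 1.5 × 10^7 / (0.21 × 12) = 5.952 × 10^6 m²
A = 5.952 × 10^6 m² = 5.952 km²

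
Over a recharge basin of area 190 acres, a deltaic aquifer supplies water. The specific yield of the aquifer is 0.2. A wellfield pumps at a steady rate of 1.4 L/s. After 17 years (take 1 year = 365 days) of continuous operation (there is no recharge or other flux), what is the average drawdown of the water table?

A = 190 acres = 7.689 × 10^5 m²
Q = 1.4 L/s = 121 m³/d
t = 17 years = 6205 d
ΔV = Q × t = 121 m³/d × 6205 d = 7.506 × 10^5 m³
Δh = ΔV / (Sy × A) = 7.506 × 10^5 / (0.2 × 7.689 × 10^5) = 4.881 m

Δh ≈ 4.88 m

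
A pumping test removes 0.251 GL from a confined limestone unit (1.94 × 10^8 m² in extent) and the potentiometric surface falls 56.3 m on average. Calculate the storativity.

S ≈ 2.3 × 10^-5

ΔV = 0.251 GL = 2.51 × 10^5 m³
S = ΔV / (A × Δh) = 2.51 × 10^5 m³ / (1.94 × 10^8 m² × 56.3 m) = 2.298 × 10^-5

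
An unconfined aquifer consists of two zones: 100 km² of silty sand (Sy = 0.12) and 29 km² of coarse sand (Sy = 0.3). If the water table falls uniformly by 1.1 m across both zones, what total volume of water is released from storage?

ΔV ≈ 2.28 × 10^7 m³

A₁ = 100 km² = 1 × 10^8 m²; A₂ = 29 km² = 2.9 × 10^7 m²
ΔV₁ = 0.12 × 1 × 10^8 × 1.1 = 1.32 × 10^7 m³
ΔV₂ = 0.3 × 2.9 × 10^7 × 1.1 = 9.57 × 10^6 m³
ΔV = ΔV₁ + ΔV₂ = 2.277 × 10^7 m³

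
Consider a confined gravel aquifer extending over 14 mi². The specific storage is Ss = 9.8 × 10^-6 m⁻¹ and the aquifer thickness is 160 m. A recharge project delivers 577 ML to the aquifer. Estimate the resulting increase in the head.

S = Ss × b = 9.8 × 10^-6 m⁻¹ × 160 m = 1.568 × 10^-3
A = 14 mi² = 3.626 × 10^7 m²
ΔV = 577 ML = 5.77 × 10^5 m³
Δh = ΔV / (S × A) = 5.77 × 10^5 m³ / (0.001568 × 3.626 × 10^7 m²) = 10.15 m

Δh ≈ 10.1 m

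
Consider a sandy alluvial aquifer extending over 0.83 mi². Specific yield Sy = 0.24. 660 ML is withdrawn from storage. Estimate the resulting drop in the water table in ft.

Δh ≈ 4.2 ft

A = 0.83 mi² = 2.15 × 10^6 m²
ΔV = 660 ML = 6.6 × 10^5 m³
Δh = ΔV / (Sy × A) = 6.6 × 10^5 m³ / (0.24 × 2.15 × 10^6 m²) = 1.279 m
Δh = 1.279 m = 4.197 ft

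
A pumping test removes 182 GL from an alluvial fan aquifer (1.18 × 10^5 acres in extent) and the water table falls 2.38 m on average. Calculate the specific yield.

A = 1.18 × 10^5 acres = 4.775 × 10^8 m²
ΔV = 182 GL = 1.82 × 10^8 m³
Sy = ΔV / (A × Δh) = 1.82 × 10^8 m³ / (4.775 × 10^8 m² × 2.38 m) = 0.1601

Sy ≈ 0.16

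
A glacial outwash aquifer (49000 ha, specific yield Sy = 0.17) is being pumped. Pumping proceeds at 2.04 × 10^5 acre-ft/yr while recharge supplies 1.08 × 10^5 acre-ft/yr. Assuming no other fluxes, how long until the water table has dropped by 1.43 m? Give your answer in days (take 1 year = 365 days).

A = 49000 ha = 4.9 × 10^8 m²
ΔV = Sy × A × Δh = 0.17 × 4.9 × 10^8 × 1.43 = 1.191 × 10^8 m³
Net withdrawal = 2.04 × 10^5 − 1.08 × 10^5 = 96000 acre-ft/yr = 3.244 × 10^5 m³/d
t = ΔV / Q = 1.191 × 10^8 m³ / 3.244 × 10^5 m³/d = 367.2 d

t ≈ 367 days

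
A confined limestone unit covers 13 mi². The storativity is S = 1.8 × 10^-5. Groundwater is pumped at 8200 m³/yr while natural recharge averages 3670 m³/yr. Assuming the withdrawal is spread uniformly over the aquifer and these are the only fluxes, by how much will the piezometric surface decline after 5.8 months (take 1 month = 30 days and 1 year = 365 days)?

Δh ≈ 3.56 m

A = 13 mi² = 3.367 × 10^7 m²
Net abstraction = 8200 − 3670 = 4530 m³/yr
Q_net = 4530 m³/yr = 12.41 m³/d
t = 5.8 months = 174 d
ΔV = Q × t = 12.41 m³/d × 174 d = 2160 m³
Δh = ΔV / (S × A) = 2160 / (1.8 × 10^-5 × 3.367 × 10^7) = 3.563 m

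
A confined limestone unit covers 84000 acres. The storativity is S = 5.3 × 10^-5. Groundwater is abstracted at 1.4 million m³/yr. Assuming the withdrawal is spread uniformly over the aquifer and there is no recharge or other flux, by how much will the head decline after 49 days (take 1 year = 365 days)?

A = 84000 acres = 3.399 × 10^8 m²
Q = 1.4 million m³/yr = 3836 m³/d
ΔV = Q × t = 3836 m³/d × 49 d = 1.879 × 10^5 m³
Δh = ΔV / (S × A) = 1.879 × 10^5 / (5.3 × 10^-5 × 3.399 × 10^8) = 10.43 m

Δh ≈ 10.4 m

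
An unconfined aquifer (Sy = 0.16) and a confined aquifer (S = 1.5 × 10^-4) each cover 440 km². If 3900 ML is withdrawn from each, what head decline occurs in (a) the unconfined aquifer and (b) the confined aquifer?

Δh_u ≈ 0.0554 m; Δh_c ≈ 59.1 m

A = 440 km² = 4.4 × 10^8 m²
ΔV = 3900 ML = 3.9 × 10^6 m³
Unconfined: Δh_u = ΔV/(Sy·A) = 3.9 × 10^6/(0.16 × 4.4 × 10^8) = 0.0554 m
Confined: Δh_c = ΔV/(S·A) = 3.9 × 10^6/(1.5 × 10^-4 × 4.4 × 10^8) = 59.09 m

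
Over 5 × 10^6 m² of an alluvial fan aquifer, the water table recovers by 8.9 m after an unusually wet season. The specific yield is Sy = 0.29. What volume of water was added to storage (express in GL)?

ΔV = Sy × A × Δh = 0.29 × 5 × 10^6 m² × 8.9 m = 1.29 × 10^7 m³
ΔV = 1.29 × 10^7 m³ = 12.9 GL

ΔV ≈ 12.9 GL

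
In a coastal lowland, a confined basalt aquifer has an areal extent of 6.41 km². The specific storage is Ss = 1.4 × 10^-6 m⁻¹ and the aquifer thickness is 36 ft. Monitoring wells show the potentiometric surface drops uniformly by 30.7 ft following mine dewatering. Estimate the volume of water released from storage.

ΔV ≈ 921 m³

b = 36 ft = 10.97 m
S = Ss × b = 1.4 × 10^-6 m⁻¹ × 10.97 m = 1.536 × 10^-5
A = 6.41 km² = 6.41 × 10^6 m²
Δh = 30.7 ft = 9.357 m
ΔV = S × A × Δh = 1.536 × 10^-5 × 6.41 × 10^6 m² × 9.357 m = 921.4 m³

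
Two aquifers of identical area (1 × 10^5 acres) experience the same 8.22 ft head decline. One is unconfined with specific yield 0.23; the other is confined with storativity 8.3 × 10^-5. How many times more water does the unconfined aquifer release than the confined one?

A = 1 × 10^5 acres = 4.047 × 10^8 m²
Δh = 8.22 ft = 2.505 m
Unconfined: ΔV_u = Sy × A × Δh = 0.23 × 4.047 × 10^8 × 2.505 = 2.332 × 10^8 m³
Confined: ΔV_c = S × A × Δh = 8.3 × 10^-5 × 4.047 × 10^8 × 2.505 = 84160 m³
Ratio = ΔV_u / ΔV_c = Sy / S = 0.23 / 8.3 × 10^-5 = 2771

ΔV_u / ΔV_c ≈ 2770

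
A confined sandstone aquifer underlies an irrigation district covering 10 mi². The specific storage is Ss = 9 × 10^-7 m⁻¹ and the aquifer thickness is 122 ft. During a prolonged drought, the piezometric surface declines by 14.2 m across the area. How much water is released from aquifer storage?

b = 122 ft = 37.19 m
S = Ss × b = 9 × 10^-7 m⁻¹ × 37.19 m = 3.347 × 10^-5
A = 10 mi² = 2.59 × 10^7 m²
ΔV = S × A × Δh = 3.347 × 10^-5 × 2.59 × 10^7 m² × 14.2 m = 12310 m³

ΔV ≈ 12300 m³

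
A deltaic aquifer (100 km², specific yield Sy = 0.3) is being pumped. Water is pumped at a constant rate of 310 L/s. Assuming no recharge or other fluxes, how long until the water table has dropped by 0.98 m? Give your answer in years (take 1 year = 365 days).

A = 100 km² = 1 × 10^8 m²
ΔV = Sy × A × Δh = 0.3 × 1 × 10^8 × 0.98 = 2.94 × 10^7 m³
Q = 310 L/s = 26780 m³/d
t = ΔV / Q = 2.94 × 10^7 m³ / 26780 m³/d = 1098 d
t = 1098 d ≈ 3.007 years

t ≈ 3.01 years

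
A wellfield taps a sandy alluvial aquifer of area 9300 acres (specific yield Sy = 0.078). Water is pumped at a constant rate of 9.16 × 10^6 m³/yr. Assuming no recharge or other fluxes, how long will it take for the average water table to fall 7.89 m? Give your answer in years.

t ≈ 2.53 years

A = 9300 acres = 3.764 × 10^7 m²
ΔV = Sy × A × Δh = 0.078 × 3.764 × 10^7 × 7.89 = 2.316 × 10^7 m³
Q = 9.16 × 10^6 m³/yr = 25100 m³/d
t = ΔV / Q = 2.316 × 10^7 m³ / 25100 m³/d = 922.9 d
t = 922.9 d ≈ 2.529 years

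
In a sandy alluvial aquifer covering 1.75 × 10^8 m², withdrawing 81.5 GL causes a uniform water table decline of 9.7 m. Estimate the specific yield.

ΔV = 81.5 GL = 8.15 × 10^7 m³
Sy = ΔV / (A × Δh) = 8.15 × 10^7 m³ / (1.75 × 10^8 m² × 9.7 m) = 0.04801

Sy ≈ 0.048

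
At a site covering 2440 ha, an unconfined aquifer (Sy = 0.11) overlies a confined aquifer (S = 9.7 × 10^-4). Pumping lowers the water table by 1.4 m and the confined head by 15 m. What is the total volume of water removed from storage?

A = 2440 ha = 2.44 × 10^7 m²
Unconfined: ΔV_u = Sy × A × Δh_u = 0.11 × 2.44 × 10^7 × 1.4 = 3.758 × 10^6 m³
Confined: ΔV_c = S × A × Δh_c = 9.7 × 10^-4 × 2.44 × 10^7 × 15 = 3.55 × 10^5 m³
Total ΔV = 3.758 × 10^6 + 3.55 × 10^5 = 4.113 × 10^6 m³

ΔV ≈ 4.11 × 10^6 m³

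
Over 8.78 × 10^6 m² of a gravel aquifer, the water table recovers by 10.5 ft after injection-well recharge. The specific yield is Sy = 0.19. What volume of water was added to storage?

Δh = 10.5 ft = 3.2 m
ΔV = Sy × A × Δh = 0.19 × 8.78 × 10^6 m² × 3.2 m = 5.339 × 10^6 m³

ΔV ≈ 5.34 × 10^6 m³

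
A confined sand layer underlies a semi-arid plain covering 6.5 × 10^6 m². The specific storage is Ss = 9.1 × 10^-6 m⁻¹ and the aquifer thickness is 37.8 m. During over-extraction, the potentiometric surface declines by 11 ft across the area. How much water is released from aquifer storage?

ΔV ≈ 7500 m³

S = Ss × b = 9.1 × 10^-6 m⁻¹ × 37.8 m = 3.44 × 10^-4
Δh = 11 ft = 3.353 m
ΔV = S × A × Δh = 3.44 × 10^-4 × 6.5 × 10^6 m² × 3.353 m = 7496 m³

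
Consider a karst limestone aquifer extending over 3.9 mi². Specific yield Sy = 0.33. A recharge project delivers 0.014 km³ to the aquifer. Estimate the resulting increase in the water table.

A = 3.9 mi² = 1.01 × 10^7 m²
ΔV = 0.014 km³ = 1.4 × 10^7 m³
Δh = ΔV / (Sy × A) = 1.4 × 10^7 m³ / (0.33 × 1.01 × 10^7 m²) = 4.2 m

Δh ≈ 4.2 m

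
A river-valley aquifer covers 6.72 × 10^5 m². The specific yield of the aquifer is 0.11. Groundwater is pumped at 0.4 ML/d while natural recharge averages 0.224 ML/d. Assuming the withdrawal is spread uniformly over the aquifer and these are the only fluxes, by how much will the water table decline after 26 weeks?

Net abstraction = 0.4 − 0.224 = 0.176 ML/d
Q_net = 0.176 ML/d = 176 m³/d
t = 26 weeks = 182 d
ΔV = Q × t = 176 m³/d × 182 d = 32030 m³
Δh = ΔV / (Sy × A) = 32030 / (0.11 × 6.72 × 10^5) = 0.4333 m

Δh ≈ 0.433 m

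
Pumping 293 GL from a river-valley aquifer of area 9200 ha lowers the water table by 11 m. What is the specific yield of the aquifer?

Sy ≈ 0.29

A = 9200 ha = 9.2 × 10^7 m²
ΔV = 293 GL = 2.93 × 10^8 m³
Sy = ΔV / (A × Δh) = 2.93 × 10^8 m³ / (9.2 × 10^7 m² × 11 m) = 0.2895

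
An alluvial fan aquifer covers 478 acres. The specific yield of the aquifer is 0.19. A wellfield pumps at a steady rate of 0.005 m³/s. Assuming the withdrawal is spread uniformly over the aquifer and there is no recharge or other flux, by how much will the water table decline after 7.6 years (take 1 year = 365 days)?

Δh ≈ 3.26 m

A = 478 acres = 1.934 × 10^6 m²
Q = 0.005 m³/s = 432 m³/d
t = 7.6 years = 2774 d
ΔV = Q × t = 432 m³/d × 2774 d = 1.198 × 10^6 m³
Δh = ΔV / (Sy × A) = 1.198 × 10^6 / (0.19 × 1.934 × 10^6) = 3.261 m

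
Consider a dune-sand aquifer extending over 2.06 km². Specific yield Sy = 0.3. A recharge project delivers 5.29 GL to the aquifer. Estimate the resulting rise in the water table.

Δh ≈ 8.56 m

A = 2.06 km² = 2.06 × 10^6 m²
ΔV = 5.29 GL = 5.29 × 10^6 m³
Δh = ΔV / (Sy × A) = 5.29 × 10^6 m³ / (0.3 × 2.06 × 10^6 m²) = 8.56 m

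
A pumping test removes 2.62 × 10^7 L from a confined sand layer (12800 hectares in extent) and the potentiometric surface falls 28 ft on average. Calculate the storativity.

S ≈ 2.4 × 10^-5

A = 12800 hectares = 1.28 × 10^8 m²
Δh = 28 ft = 8.534 m
ΔV = 2.62 × 10^7 L = 26200 m³
S = ΔV / (A × Δh) = 26200 m³ / (1.28 × 10^8 m² × 8.534 m) = 2.398 × 10^-5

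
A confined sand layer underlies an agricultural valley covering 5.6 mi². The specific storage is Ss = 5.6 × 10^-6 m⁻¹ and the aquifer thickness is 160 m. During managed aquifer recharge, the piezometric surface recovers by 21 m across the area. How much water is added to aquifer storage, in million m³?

S = Ss × b = 5.6 × 10^-6 m⁻¹ × 160 m = 8.96 × 10^-4
A = 5.6 mi² = 1.45 × 10^7 m²
ΔV = S × A × Δh = 8.96 × 10^-4 × 1.45 × 10^7 m² × 21 m = 2.729 × 10^5 m³
ΔV = 2.729 × 10^5 m³ = 0.2729 million m³

ΔV ≈ 0.273 million m³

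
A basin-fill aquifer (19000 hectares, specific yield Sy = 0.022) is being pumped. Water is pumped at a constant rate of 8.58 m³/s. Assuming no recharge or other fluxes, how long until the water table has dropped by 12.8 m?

t ≈ 72.2 days

A = 19000 hectares = 1.9 × 10^8 m²
ΔV = Sy × A × Δh = 0.022 × 1.9 × 10^8 × 12.8 = 5.35 × 10^7 m³
Q = 8.58 m³/s = 7.413 × 10^5 m³/d
t = ΔV / Q = 5.35 × 10^7 m³ / 7.413 × 10^5 m³/d = 72.17 d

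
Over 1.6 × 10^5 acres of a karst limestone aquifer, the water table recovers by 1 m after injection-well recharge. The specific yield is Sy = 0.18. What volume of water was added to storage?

ΔV ≈ 1.17 × 10^8 m³

A = 1.6 × 10^5 acres = 6.475 × 10^8 m²
ΔV = Sy × A × Δh = 0.18 × 6.475 × 10^8 m² × 1 m = 1.165 × 10^8 m³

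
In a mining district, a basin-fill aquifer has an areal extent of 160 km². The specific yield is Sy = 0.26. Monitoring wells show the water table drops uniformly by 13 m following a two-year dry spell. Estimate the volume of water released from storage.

A = 160 km² = 1.6 × 10^8 m²
ΔV = Sy × A × Δh = 0.26 × 1.6 × 10^8 m² × 13 m = 5.408 × 10^8 m³

ΔV ≈ 5.41 × 10^8 m³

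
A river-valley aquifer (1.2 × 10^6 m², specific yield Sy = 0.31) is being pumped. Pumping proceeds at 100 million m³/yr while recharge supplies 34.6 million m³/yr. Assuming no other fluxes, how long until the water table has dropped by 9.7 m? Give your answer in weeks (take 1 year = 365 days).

ΔV = Sy × A × Δh = 0.31 × 1.2 × 10^6 × 9.7 = 3.608 × 10^6 m³
Net withdrawal = 100 − 34.6 = 65.4 million m³/yr = 1.792 × 10^5 m³/d
t = ΔV / Q = 3.608 × 10^6 m³ / 1.792 × 10^5 m³/d = 20.14 d
t = 20.14 d ≈ 2.877 weeks

t ≈ 2.88 weeks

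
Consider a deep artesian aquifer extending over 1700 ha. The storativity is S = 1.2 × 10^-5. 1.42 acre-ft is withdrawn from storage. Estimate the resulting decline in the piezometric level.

A = 1700 ha = 1.7 × 10^7 m²
ΔV = 1.42 acre-ft = 1752 m³
Δh = ΔV / (S × A) = 1752 m³ / (1.2 × 10^-5 × 1.7 × 10^7 m²) = 8.586 m

Δh ≈ 8.59 m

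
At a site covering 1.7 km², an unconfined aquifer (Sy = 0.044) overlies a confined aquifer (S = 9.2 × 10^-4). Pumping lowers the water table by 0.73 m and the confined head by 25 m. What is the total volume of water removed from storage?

ΔV ≈ 93700 m³

A = 1.7 km² = 1.7 × 10^6 m²
Unconfined: ΔV_u = Sy × A × Δh_u = 0.044 × 1.7 × 10^6 × 0.73 = 54600 m³
Confined: ΔV_c = S × A × Δh_c = 9.2 × 10^-4 × 1.7 × 10^6 × 25 = 39100 m³
Total ΔV = 54600 + 39100 = 93700 m³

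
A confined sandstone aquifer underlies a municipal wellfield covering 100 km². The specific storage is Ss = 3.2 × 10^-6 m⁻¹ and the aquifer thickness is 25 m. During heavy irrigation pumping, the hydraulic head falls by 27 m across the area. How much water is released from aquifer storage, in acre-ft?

S = Ss × b = 3.2 × 10^-6 m⁻¹ × 25 m = 8 × 10^-5
A = 100 km² = 1 × 10^8 m²
ΔV = S × A × Δh = 8 × 10^-5 × 1 × 10^8 m² × 27 m = 2.16 × 10^5 m³
ΔV = 2.16 × 10^5 m³ = 175.1 acre-ft

ΔV ≈ 175 acre-ft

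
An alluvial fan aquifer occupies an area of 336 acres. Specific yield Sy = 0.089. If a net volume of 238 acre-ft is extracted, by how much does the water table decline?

A = 336 acres = 1.36 × 10^6 m²
ΔV = 238 acre-ft = 2.936 × 10^5 m³
Δh = ΔV / (Sy × A) = 2.936 × 10^5 m³ / (0.089 × 1.36 × 10^6 m²) = 2.426 m

Δh ≈ 2.43 m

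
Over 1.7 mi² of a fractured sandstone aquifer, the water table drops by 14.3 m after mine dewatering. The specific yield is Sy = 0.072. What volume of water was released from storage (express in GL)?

A = 1.7 mi² = 4.403 × 10^6 m²
ΔV = Sy × A × Δh = 0.072 × 4.403 × 10^6 m² × 14.3 m = 4.533 × 10^6 m³
ΔV = 4.533 × 10^6 m³ = 4.533 GL

ΔV ≈ 4.53 GL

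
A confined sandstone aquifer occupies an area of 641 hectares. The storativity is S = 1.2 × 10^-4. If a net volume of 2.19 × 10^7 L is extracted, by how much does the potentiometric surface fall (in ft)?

Δh ≈ 93.4 ft

A = 641 hectares = 6.41 × 10^6 m²
ΔV = 2.19 × 10^7 L = 21900 m³
Δh = ΔV / (S × A) = 21900 m³ / (1.2 × 10^-4 × 6.41 × 10^6 m²) = 28.47 m
Δh = 28.47 m = 93.41 ft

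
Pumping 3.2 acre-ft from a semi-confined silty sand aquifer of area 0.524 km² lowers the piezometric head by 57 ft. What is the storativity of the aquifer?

A = 0.524 km² = 5.24 × 10^5 m²
Δh = 57 ft = 17.37 m
ΔV = 3.2 acre-ft = 3947 m³
S = ΔV / (A × Δh) = 3947 m³ / (5.24 × 10^5 m² × 17.37 m) = 4.336 × 10^-4

S ≈ 4.3 × 10^-4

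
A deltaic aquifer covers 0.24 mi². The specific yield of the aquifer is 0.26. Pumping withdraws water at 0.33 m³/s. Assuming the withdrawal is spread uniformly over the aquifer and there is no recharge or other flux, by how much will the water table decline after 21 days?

A = 0.24 mi² = 6.216 × 10^5 m²
Q = 0.33 m³/s = 28510 m³/d
ΔV = Q × t = 28510 m³/d × 21 d = 5.988 × 10^5 m³
Δh = ΔV / (Sy × A) = 5.988 × 10^5 / (0.26 × 6.216 × 10^5) = 3.705 m

Δh ≈ 3.7 m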